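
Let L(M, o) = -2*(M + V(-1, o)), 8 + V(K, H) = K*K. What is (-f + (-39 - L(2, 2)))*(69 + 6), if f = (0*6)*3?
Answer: -3675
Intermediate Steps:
V(K, H) = -8 + K² (V(K, H) = -8 + K*K = -8 + K²)
f = 0 (f = 0*3 = 0)
L(M, o) = 14 - 2*M (L(M, o) = -2*(M + (-8 + (-1)²)) = -2*(M + (-8 + 1)) = -2*(M - 7) = -2*(-7 + M) = 14 - 2*M)
(-f + (-39 - L(2, 2)))*(69 + 6) = (-1*0 + (-39 - (14 - 2*2)))*(69 + 6) = (0 + (-39 - (14 - 4)))*75 = (0 + (-39 - 1*10))*75 = (0 + (-39 - 10))*75 = (0 - 49)*75 = -49*75 = -3675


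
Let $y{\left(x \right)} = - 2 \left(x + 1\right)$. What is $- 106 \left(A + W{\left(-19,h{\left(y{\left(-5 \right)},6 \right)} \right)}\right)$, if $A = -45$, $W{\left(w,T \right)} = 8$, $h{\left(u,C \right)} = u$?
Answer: $3922$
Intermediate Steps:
$y{\left(x \right)} = -2 - 2 x$ ($y{\left(x \right)} = - 2 \left(1 + x\right) = -2 - 2 x$)
$- 106 \left(A + W{\left(-19,h{\left(y{\left(-5 \right)},6 \right)} \right)}\right) = - 106 \left(-45 + 8\right) = \left(-106\right) \left(-37\right) = 3922$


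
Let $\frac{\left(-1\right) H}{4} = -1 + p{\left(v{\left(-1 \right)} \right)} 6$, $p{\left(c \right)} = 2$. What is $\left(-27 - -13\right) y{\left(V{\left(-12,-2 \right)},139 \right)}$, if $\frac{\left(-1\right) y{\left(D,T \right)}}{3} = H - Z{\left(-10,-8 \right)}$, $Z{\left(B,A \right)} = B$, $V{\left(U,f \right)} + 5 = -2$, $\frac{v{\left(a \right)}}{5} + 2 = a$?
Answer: $-1428$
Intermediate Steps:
$v{\left(a \right)} = -10 + 5 a$
$V{\left(U,f \right)} = -7$ ($V{\left(U,f \right)} = -5 - 2 = -7$)
$H = -44$ ($H = - 4 \left(-1 + 2 \cdot 6\right) = - 4 \left(-1 + 12\right) = \left(-4\right) 11 = -44$)
$y{\left(D,T \right)} = 102$ ($y{\left(D,T \right)} = - 3 \left(-44 - -10\right) = - 3 \left(-44 + 10\right) = \left(-3\right) \left(-34\right) = 102$)
$\left(-27 - -13\right) y{\left(V{\left(-12,-2 \right)},139 \right)} = \left(-27 - -13\right) 102 = \left(-27 + 13\right) 102 = \left(-14\right) 102 = -1428$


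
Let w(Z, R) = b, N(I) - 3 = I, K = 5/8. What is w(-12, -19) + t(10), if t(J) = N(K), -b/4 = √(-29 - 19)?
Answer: 29/8 - 16*I*√3 ≈ 3.625 - 27.713*I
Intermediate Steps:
K = 5/8 (K = 5*(⅛) = 5/8 ≈ 0.62500)
N(I) = 3 + I
b = -16*I*√3 (b = -4*√(-29 - 19) = -16*I*√3 ≈ -27.713*I)
w(Z, R) = -16*I*√3
t(J) = 29/8 (t(J) = 3 + 5/8 = 29/8)
w(-12, -19) + t(10) = -16*I*√3 + 29/8 = 29/8 - 16*I*√3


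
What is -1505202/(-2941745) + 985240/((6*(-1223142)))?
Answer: 2037032466076/5397257794185 ≈ 0.37742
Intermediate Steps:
-1505202/(-2941745) + 985240/((6*(-1223142))) = -1505202*(-1/2941745) + 985240/(-7338852) = 1505202/2941745 + 985240*(-1/7338852) = 1505202/2941745 - 246310/1834713 = 2037032466076/5397257794185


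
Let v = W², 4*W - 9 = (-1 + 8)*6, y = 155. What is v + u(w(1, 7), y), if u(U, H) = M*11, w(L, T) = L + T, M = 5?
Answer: 3481/16 ≈ 217.56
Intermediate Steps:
W = 51/4 (W = 9/4 + ((-1 + 8)*6)/4 = 9/4 + (7*6)/4 = 9/4 + (¼)*42 = 9/4 + 21/2 = 51/4 ≈ 12.750)
u(U, H) = 55 (u(U, H) = 5*11 = 55)
v = 2601/16 (v = (51/4)² = 2601/16 ≈ 162.56)
v + u(w(1, 7), y) = 2601/16 + 55 = 3481/16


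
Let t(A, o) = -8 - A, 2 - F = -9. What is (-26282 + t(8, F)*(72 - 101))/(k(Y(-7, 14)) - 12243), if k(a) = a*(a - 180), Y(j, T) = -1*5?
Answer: 12909/5659 ≈ 2.2811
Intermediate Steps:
Y(j, T) = -5
F = 11 (F = 2 - 1*(-9) = 2 + 9 = 11)
k(a) = a*(-180 + a)
(-26282 + t(8, F)*(72 - 101))/(k(Y(-7, 14)) - 12243) = (-26282 + (-8 - 1*8)*(72 - 101))/(-5*(-180 - 5) - 12243) = (-26282 + (-8 - 8)*(-29))/(-5*(-185) - 12243) = (-26282 - 16*(-29))/(925 - 12243) = (-26282 + 464)/(-11318) = -25818*(-1/11318) = 12909/5659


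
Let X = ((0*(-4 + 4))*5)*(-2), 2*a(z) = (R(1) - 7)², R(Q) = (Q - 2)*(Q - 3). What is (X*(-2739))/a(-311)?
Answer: 0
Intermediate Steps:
R(Q) = (-3 + Q)*(-2 + Q) (R(Q) = (-2 + Q)*(-3 + Q) = (-3 + Q)*(-2 + Q))
a(z) = 25/2 (a(z) = ((6 + 1² - 5*1) - 7)²/2 = ((6 + 1 - 5) - 7)²/2 = (2 - 7)²/2 = (½)*(-5)² = (½)*25 = 25/2)
X = 0 (X = ((0*0)*5)*(-2) = (0*5)*(-2) = 0*(-2) = 0)
(X*(-2739))/a(-311) = (0*(-2739))/(25/2) = 0*(2/25) = 0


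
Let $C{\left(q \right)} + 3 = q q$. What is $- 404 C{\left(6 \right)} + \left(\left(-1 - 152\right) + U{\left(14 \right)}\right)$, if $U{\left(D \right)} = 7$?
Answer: $-13478$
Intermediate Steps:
$C{\left(q \right)} = -3 + q^{2}$ ($C{\left(q \right)} = -3 + q q = -3 + q^{2}$)
$- 404 C{\left(6 \right)} + \left(\left(-1 - 152\right) + U{\left(14 \right)}\right) = - 404 \left(-3 + 6^{2}\right) + \left(\left(-1 - 152\right) + 7\right) = - 404 \left(-3 + 36\right) + \left(-153 + 7\right) = \left(-404\right) 33 - 146 = -13332 - 146 = -13478$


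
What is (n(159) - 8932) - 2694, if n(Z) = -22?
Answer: -11648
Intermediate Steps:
(n(159) - 8932) - 2694 = (-22 - 8932) - 2694 = -8954 - 2694 = -11648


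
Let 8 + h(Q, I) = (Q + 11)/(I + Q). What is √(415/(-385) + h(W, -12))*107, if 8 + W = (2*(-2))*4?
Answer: 107*I*√1860551/462 ≈ 315.91*I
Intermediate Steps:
W = -24 (W = -8 + (2*(-2))*4 = -8 - 4*4 = -8 - 16 = -24)
h(Q, I) = -8 + (11 + Q)/(I + Q) (h(Q, I) = -8 + (Q + 11)/(I + Q) = -8 + (11 + Q)/(I + Q))
√(415/(-385) + h(W, -12))*107 = √(415/(-385) + (11 - 8*(-12) - 7*(-24))/(-12 - 24))*107 = √(415*(-1/385) + (11 + 96 + 168)/(-36))*107 = √(-83/77 - 1/36*275)*107 = √(-83/77 - 275/36)*107 = √(-24163/2772)*107 = (I*√1860551/462)*107 = 107*I*√1860551/462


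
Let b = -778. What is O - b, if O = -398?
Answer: 380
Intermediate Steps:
O - b = -398 - 1*(-778) = -398 + 778 = 380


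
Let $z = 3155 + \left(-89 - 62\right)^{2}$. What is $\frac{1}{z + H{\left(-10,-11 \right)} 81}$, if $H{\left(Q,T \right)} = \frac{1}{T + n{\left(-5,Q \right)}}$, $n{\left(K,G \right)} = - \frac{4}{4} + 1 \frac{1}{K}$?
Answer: $\frac{61}{1582911} \approx 3.8537 \cdot 10^{-5}$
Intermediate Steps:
$n{\left(K,G \right)} = -1 + \frac{1}{K}$ ($n{\left(K,G \right)} = \left(-4\right) \frac{1}{4} + \frac{1}{K} = -1 + \frac{1}{K}$)
$H{\left(Q,T \right)} = \frac{1}{- \frac{6}{5} + T}$ ($H{\left(Q,T \right)} = \frac{1}{T + \frac{1 - -5}{-5}} = \frac{1}{T - \frac{1 + 5}{5}} = \frac{1}{T - \frac{6}{5}} = \frac{1}{- \frac{6}{5} + T}$)
$z = 25956$ ($z = 3155 + \left(-151\right)^{2} = 3155 + 22801 = 25956$)
$\frac{1}{z + H{\left(-10,-11 \right)} 81} = \frac{1}{25956 + \frac{5}{-6 + 5 \left(-11\right)} 81} = \frac{1}{25956 + \frac{5}{-6 - 55} \cdot 81} = \frac{1}{25956 + \frac{5}{-61} \cdot 81} = \frac{1}{25956 + 5 \left(- \frac{1}{61}\right) 81} = \frac{1}{25956 - \frac{405}{61}} = \frac{1}{\frac{1582911}{61}} = \frac{61}{1582911}$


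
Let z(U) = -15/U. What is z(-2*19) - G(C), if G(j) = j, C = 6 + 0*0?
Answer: -213/38 ≈ -5.6053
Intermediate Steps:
C = 6 (C = 6 + 0 = 6)
z(-2*19) - G(C) = -15/((-2*19)) - 1*6 = -15/(-38) - 6 = -15*(-1/38) - 6 = 15/38 - 6 = -213/38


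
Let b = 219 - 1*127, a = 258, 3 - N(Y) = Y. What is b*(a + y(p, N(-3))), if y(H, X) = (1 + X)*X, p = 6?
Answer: 27600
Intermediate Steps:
N(Y) = 3 - Y
b = 92 (b = 219 - 127 = 92)
y(H, X) = X*(1 + X)
b*(a + y(p, N(-3))) = 92*(258 + (3 - 1*(-3))*(1 + (3 - 1*(-3)))) = 92*(258 + (3 + 3)*(1 + (3 + 3))) = 92*(258 + 6*(1 + 6)) = 92*(258 + 6*7) = 92*(258 + 42) = 92*300 = 27600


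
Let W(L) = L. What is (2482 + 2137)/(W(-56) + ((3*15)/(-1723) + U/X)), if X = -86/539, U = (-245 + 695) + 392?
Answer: -342217091/395132356 ≈ -0.86608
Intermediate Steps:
U = 842 (U = 450 + 392 = 842)
X = -86/539 (X = -86*1/539 = -86/539 ≈ -0.15955)
(2482 + 2137)/(W(-56) + ((3*15)/(-1723) + U/X)) = (2482 + 2137)/(-56 + ((3*15)/(-1723) + 842/(-86/539))) = 4619/(-56 + (45*(-1/1723) + 842*(-539/86))) = 4619/(-56 + (-45/1723 - 226919/43)) = 4619/(-56 - 390983372/74089) = 4619/(-395132356/74089) = 4619*(-74089/395132356) = -342217091/395132356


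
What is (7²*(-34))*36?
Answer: -59976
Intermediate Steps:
(7²*(-34))*36 = (49*(-34))*36 = -1666*36 = -59976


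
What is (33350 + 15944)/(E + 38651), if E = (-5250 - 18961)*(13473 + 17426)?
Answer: -24647/374028519 ≈ -6.5896e-5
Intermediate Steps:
E = -748095689 (E = -24211*30899 = -748095689)
(33350 + 15944)/(E + 38651) = (33350 + 15944)/(-748095689 + 38651) = 49294/(-748057038) = 49294*(-1/748057038) = -24647/374028519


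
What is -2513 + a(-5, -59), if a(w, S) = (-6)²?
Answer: -2477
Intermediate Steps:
a(w, S) = 36
-2513 + a(-5, -59) = -2513 + 36 = -2477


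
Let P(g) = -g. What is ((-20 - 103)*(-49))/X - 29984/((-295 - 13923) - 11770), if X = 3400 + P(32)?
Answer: 64403947/21881896 ≈ 2.9433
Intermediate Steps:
X = 3368 (X = 3400 - 1*32 = 3400 - 32 = 3368)
((-20 - 103)*(-49))/X - 29984/((-295 - 13923) - 11770) = ((-20 - 103)*(-49))/3368 - 29984/((-295 - 13923) - 11770) = -123*(-49)*(1/3368) - 29984/(-14218 - 11770) = 6027*(1/3368) - 29984/(-25988) = 6027/3368 - 29984*(-1/25988) = 6027/3368 + 7496/6497 = 64403947/21881896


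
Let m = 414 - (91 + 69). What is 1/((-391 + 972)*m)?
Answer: 1/147574 ≈ 6.7763e-6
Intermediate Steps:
m = 254 (m = 414 - 1*160 = 414 - 160 = 254)
1/((-391 + 972)*m) = 1/((-391 + 972)*254) = (1/254)/581 = (1/581)*(1/254) = 1/147574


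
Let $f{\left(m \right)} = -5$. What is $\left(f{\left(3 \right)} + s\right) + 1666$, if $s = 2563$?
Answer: $4224$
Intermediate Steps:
$\left(f{\left(3 \right)} + s\right) + 1666 = \left(-5 + 2563\right) + 1666 = 2558 + 1666 = 4224$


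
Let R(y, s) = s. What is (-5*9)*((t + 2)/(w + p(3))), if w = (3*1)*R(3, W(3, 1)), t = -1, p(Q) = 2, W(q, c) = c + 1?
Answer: -45/8 ≈ -5.6250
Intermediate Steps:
W(q, c) = 1 + c
w = 6 (w = (3*1)*(1 + 1) = 3*2 = 6)
(-5*9)*((t + 2)/(w + p(3))) = (-5*9)*((-1 + 2)/(6 + 2)) = -45/8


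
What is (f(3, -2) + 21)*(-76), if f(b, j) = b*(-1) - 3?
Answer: -1140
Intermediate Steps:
f(b, j) = -3 - b (f(b, j) = -b - 3 = -3 - b)
(f(3, -2) + 21)*(-76) = ((-3 - 1*3) + 21)*(-76) = ((-3 - 3) + 21)*(-76) = (-6 + 21)*(-76) = 15*(-76) = -1140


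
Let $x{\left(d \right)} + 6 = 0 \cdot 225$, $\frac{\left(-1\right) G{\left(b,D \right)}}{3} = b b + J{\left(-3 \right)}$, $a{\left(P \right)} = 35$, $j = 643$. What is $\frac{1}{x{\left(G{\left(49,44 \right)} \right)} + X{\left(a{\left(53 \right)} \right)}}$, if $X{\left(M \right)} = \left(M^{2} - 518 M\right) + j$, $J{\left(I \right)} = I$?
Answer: $- \frac{1}{16268} \approx -6.147 \cdot 10^{-5}$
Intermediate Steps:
$G{\left(b,D \right)} = 9 - 3 b^{2}$ ($G{\left(b,D \right)} = - 3 \left(b b - 3\right) = - 3 \left(b^{2} - 3\right) = - 3 \left(-3 + b^{2}\right) = 9 - 3 b^{2}$)
$x{\left(d \right)} = -6$ ($x{\left(d \right)} = -6 + 0 \cdot 225 = -6 + 0 = -6$)
$X{\left(M \right)} = 643 + M^{2} - 518 M$ ($X{\left(M \right)} = \left(M^{2} - 518 M\right) + 643 = 643 + M^{2} - 518 M$)
$\frac{1}{x{\left(G{\left(49,44 \right)} \right)} + X{\left(a{\left(53 \right)} \right)}} = \frac{1}{-6 + \left(643 + 35^{2} - 18130\right)} = \frac{1}{-6 + \left(643 + 1225 - 18130\right)} = \frac{1}{-6 - 16262} = \frac{1}{-16268} = - \frac{1}{16268}$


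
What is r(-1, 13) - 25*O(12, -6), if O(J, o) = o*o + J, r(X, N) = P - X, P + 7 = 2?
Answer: -1204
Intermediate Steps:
P = -5 (P = -7 + 2 = -5)
r(X, N) = -5 - X
O(J, o) = J + o**2 (O(J, o) = o**2 + J = J + o**2)
r(-1, 13) - 25*O(12, -6) = (-5 - 1*(-1)) - 25*(12 + (-6)**2) = (-5 + 1) - 25*(12 + 36) = -4 - 25*48 = -4 - 1200 = -1204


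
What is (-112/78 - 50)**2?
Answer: 4024036/1521 ≈ 2645.7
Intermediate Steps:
(-112/78 - 50)**2 = (-112*1/78 - 50)**2 = (-56/39 - 50)**2 = (-2006/39)**2 = 4024036/1521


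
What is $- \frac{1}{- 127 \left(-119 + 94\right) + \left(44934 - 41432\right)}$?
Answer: $- \frac{1}{6677} \approx -0.00014977$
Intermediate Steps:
$- \frac{1}{- 127 \left(-119 + 94\right) + \left(44934 - 41432\right)} = - \frac{1}{\left(-127\right) \left(-25\right) + 3502} = - \frac{1}{3175 + 3502} = - \frac{1}{6677}$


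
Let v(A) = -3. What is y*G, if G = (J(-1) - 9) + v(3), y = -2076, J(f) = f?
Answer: 26988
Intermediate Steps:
G = -13 (G = (-1 - 9) - 3 = -10 - 3 = -13)
y*G = -2076*(-13) = 26988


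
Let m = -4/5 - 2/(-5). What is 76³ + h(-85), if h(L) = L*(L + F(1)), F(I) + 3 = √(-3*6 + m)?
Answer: 446456 - 34*I*√115 ≈ 4.4646e+5 - 364.61*I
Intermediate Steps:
m = -⅖ (m = -4*⅕ - 2*(-⅕) = -⅘ + ⅖ = -⅖ ≈ -0.40000)
F(I) = -3 + 2*I*√115/5 (F(I) = -3 + √(-3*6 - ⅖) = -3 + √(-18 - ⅖) = -3 + √(-92/5) = -3 + 2*I*√115/5)
h(L) = L*(-3 + L + 2*I*√115/5) (h(L) = L*(L + (-3 + 2*I*√115/5)) = L*(-3 + L + 2*I*√115/5))
76³ + h(-85) = 76³ + (⅕)*(-85)*(-15 + 5*(-85) + 2*I*√115) = 438976 + (⅕)*(-85)*(-15 - 425 + 2*I*√115) = 438976 + (⅕)*(-85)*(-440 + 2*I*√115) = 438976 + (7480 - 34*I*√115) = 446456 - 34*I*√115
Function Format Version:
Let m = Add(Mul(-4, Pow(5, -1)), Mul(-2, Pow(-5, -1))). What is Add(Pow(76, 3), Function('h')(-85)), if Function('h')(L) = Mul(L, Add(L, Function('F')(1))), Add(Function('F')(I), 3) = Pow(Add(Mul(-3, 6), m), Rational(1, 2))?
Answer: Add(446456, Mul(-34, I, Pow(115, Rational(1, 2)))) ≈ Add(4.4646e+5, Mul(-364.61, I))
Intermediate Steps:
m = Rational(-2, 5) (m = Add(Mul(-4, Rational(1, 5)), Mul(-2, Rational(-1, 5))) = Add(Rational(-4, 5), Rational(2, 5)) = Rational(-2, 5) ≈ -0.40000)
Function('F')(I) = Add(-3, Mul(Rational(2, 5), I, Pow(115, Rational(1, 2)))) (Function('F')(I) = Add(-3, Pow(Add(Mul(-3, 6), Rational(-2, 5)), Rational(1, 2))) = Add(-3, Pow(Add(-18, Rational(-2, 5)), Rational(1, 2))) = Add(-3, Pow(Rational(-92, 5), Rational(1, 2))) = Add(-3, Mul(Rational(2, 5), I, Pow(115, Rational(1, 2)))))
Function('h')(L) = Mul(L, Add(-3, L, Mul(Rational(2, 5), I, Pow(115, Rational(1, 2))))) (Function('h')(L) = Mul(L, Add(L, Add(-3, Mul(Rational(2, 5), I, Pow(115, Rational(1, 2)))))) = Mul(L, Add(-3, L, Mul(Rational(2, 5), I, Pow(115, Rational(1, 2))))))
Add(Pow(76, 3), Function('h')(-85)) = Add(Pow(76, 3), Mul(Rational(1, 5), -85, Add(-15, Mul(5, -85), Mul(2, I, Pow(115, Rational(1, 2)))))) = Add(438976, Mul(Rational(1, 5), -85, Add(-15, -425, Mul(2, I, Pow(115, Rational(1, 2)))))) = Add(438976, Mul(Rational(1, 5), -85, Add(-440, Mul(2, I, Pow(115, Rational(1, 2)))))) = Add(438976, Add(7480, Mul(-34, I, Pow(115, Rational(1, 2))))) = Add(446456, Mul(-34, I, Pow(115, Rational(1, 2))))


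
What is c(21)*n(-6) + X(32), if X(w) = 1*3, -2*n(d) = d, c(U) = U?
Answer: 66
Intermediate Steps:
n(d) = -d/2
X(w) = 3
c(21)*n(-6) + X(32) = 21*(-½*(-6)) + 3 = 21*3 + 3 = 63 + 3 = 66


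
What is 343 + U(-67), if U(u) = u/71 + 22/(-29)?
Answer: 702732/2059 ≈ 341.30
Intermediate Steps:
U(u) = -22/29 + u/71 (U(u) = u*(1/71) + 22*(-1/29) = u/71 - 22/29 = -22/29 + u/71)
343 + U(-67) = 343 + (-22/29 + (1/71)*(-67)) = 343 + (-22/29 - 67/71) = 343 - 3505/2059 = 702732/2059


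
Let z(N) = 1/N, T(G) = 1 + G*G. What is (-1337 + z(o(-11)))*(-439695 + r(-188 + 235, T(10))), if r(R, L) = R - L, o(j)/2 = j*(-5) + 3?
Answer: 68201112159/116 ≈ 5.8794e+8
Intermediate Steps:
o(j) = 6 - 10*j (o(j) = 2*(j*(-5) + 3) = 2*(-5*j + 3) = 2*(3 - 5*j) = 6 - 10*j)
T(G) = 1 + G²
(-1337 + z(o(-11)))*(-439695 + r(-188 + 235, T(10))) = (-1337 + 1/(6 - 10*(-11)))*(-439695 + ((-188 + 235) - (1 + 10²))) = (-1337 + 1/(6 + 110))*(-439695 + (47 - (1 + 100))) = (-1337 + 1/116)*(-439695 + (47 - 1*101)) = (-1337 + 1/116)*(-439695 + (47 - 101)) = -155091*(-439695 - 54)/116 = -155091/116*(-439749) = 68201112159/116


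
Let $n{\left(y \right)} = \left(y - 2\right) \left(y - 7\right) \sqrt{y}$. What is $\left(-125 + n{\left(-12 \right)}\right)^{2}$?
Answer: $\left(125 - 532 i \sqrt{3}\right)^{2} \approx -8.3345 \cdot 10^{5} - 2.3036 \cdot 10^{5} i$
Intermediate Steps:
$n{\left(y \right)} = \sqrt{y} \left(-7 + y\right) \left(-2 + y\right)$ ($n{\left(y \right)} = \left(-2 + y\right) \left(-7 + y\right) \sqrt{y} = \left(-7 + y\right) \left(-2 + y\right) \sqrt{y} = \sqrt{y} \left(-7 + y\right) \left(-2 + y\right)$)
$\left(-125 + n{\left(-12 \right)}\right)^{2} = \left(-125 + \sqrt{-12} \left(14 + \left(-12\right)^{2} - -108\right)\right)^{2} = \left(-125 + 2 i \sqrt{3} \left(14 + 144 + 108\right)\right)^{2} = \left(-125 + 2 i \sqrt{3} \cdot 266\right)^{2} = \left(-125 + 532 i \sqrt{3}\right)^{2}$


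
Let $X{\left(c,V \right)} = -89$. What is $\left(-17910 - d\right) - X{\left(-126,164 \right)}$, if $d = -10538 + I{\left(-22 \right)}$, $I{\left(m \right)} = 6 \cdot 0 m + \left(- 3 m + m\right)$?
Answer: $-7327$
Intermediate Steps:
$I{\left(m \right)} = - 2 m$ ($I{\left(m \right)} = 0 m - 2 m = 0 - 2 m = - 2 m$)
$d = -10494$ ($d = -10538 - -44 = -10538 + 44 = -10494$)
$\left(-17910 - d\right) - X{\left(-126,164 \right)} = \left(-17910 - -10494\right) - -89 = \left(-17910 + 10494\right) + 89 = -7416 + 89 = -7327$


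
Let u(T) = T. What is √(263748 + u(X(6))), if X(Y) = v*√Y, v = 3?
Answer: √(263748 + 3*√6) ≈ 513.57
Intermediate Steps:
X(Y) = 3*√Y
√(263748 + u(X(6))) = √(263748 + 3*√6)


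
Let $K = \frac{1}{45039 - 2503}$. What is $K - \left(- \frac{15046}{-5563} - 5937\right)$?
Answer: $\frac{1404219067523}{236627768} \approx 5934.3$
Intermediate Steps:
$K = \frac{1}{42536} \approx 2.3509 \cdot 10^{-5}$
$K - \left(- \frac{15046}{-5563} - 5937\right) = \frac{1}{42536} - \left(- \frac{15046}{-5563} - 5937\right) = \frac{1}{42536} - \left(\left(-15046\right) \left(- \frac{1}{5563}\right) - 5937\right) = \frac{1}{42536} - \left(\frac{15046}{5563} - 5937\right) = \frac{1}{42536} - - \frac{33012485}{5563} = \frac{1}{42536} + \frac{33012485}{5563} = \frac{1404219067523}{236627768}$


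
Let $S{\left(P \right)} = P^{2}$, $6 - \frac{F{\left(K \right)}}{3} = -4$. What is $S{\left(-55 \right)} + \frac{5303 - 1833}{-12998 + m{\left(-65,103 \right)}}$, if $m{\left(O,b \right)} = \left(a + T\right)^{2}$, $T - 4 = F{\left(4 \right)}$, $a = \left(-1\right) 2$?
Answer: $\frac{18108940}{5987} \approx 3024.7$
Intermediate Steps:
$F{\left(K \right)} = 30$ ($F{\left(K \right)} = 18 - -12 = 18 + 12 = 30$)
$a = -2$
$T = 34$ ($T = 4 + 30 = 34$)
$m{\left(O,b \right)} = 1024$ ($m{\left(O,b \right)} = \left(-2 + 34\right)^{2} = 32^{2} = 1024$)
$S{\left(-55 \right)} + \frac{5303 - 1833}{-12998 + m{\left(-65,103 \right)}} = \left(-55\right)^{2} + \frac{5303 - 1833}{-12998 + 1024} = 3025 + \frac{3470}{-11974} = 3025 + 3470 \left(- \frac{1}{11974}\right) = 3025 - \frac{1735}{5987} = \frac{18108940}{5987}$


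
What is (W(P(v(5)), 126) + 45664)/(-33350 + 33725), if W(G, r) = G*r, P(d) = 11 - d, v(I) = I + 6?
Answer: 45664/375 ≈ 121.77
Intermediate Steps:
v(I) = 6 + I
(W(P(v(5)), 126) + 45664)/(-33350 + 33725) = ((11 - (6 + 5))*126 + 45664)/(-33350 + 33725) = ((11 - 1*11)*126 + 45664)/375 = ((11 - 11)*126 + 45664)*(1/375) = (0*126 + 45664)*(1/375) = (0 + 45664)*(1/375) = 45664*(1/375) = 45664/375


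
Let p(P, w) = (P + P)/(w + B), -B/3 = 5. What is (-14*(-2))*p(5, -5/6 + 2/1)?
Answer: -1680/83 ≈ -20.241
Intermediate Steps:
B = -15 (B = -3*5 = -15)
p(P, w) = 2*P/(-15 + w) (p(P, w) = (P + P)/(w - 15) = (2*P)/(-15 + w) = 2*P/(-15 + w))
(-14*(-2))*p(5, -5/6 + 2/1) = (-14*(-2))*(2*5/(-15 + (-5/6 + 2/1))) = 28*(2*5/(-15 + (-5*1/6 + 2*1))) = 28*(2*5/(-15 + (-5/6 + 2))) = 28*(2*5/(-15 + 7/6)) = 28*(2*5/(-83/6)) = 28*(2*5*(-6/83)) = 28*(-60/83) = -1680/83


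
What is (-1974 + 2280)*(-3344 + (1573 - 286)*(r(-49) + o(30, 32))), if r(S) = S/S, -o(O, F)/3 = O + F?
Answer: -73880334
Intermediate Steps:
o(O, F) = -3*F - 3*O (o(O, F) = -3*(O + F) = -3*(F + O) = -3*F - 3*O)
r(S) = 1
(-1974 + 2280)*(-3344 + (1573 - 286)*(r(-49) + o(30, 32))) = (-1974 + 2280)*(-3344 + (1573 - 286)*(1 + (-3*32 - 3*30))) = 306*(-3344 + 1287*(1 + (-96 - 90))) = 306*(-3344 + 1287*(1 - 186)) = 306*(-3344 + 1287*(-185)) = 306*(-3344 - 238095) = 306*(-241439) = -73880334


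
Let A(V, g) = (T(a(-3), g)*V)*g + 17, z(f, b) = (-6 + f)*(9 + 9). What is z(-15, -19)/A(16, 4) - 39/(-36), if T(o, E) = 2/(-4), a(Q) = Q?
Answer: 1577/60 ≈ 26.283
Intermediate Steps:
z(f, b) = -108 + 18*f (z(f, b) = (-6 + f)*18 = -108 + 18*f)
T(o, E) = -½ (T(o, E) = 2*(-¼) = -½)
A(V, g) = 17 - V*g/2 (A(V, g) = (-V/2)*g + 17 = -V*g/2 + 17 = 17 - V*g/2)
z(-15, -19)/A(16, 4) - 39/(-36) = (-108 + 18*(-15))/(17 - ½*16*4) - 39/(-36) = (-108 - 270)/(17 - 32) - 39*(-1/36) = -378/(-15) + 13/12 = -378*(-1/15) + 13/12 = 126/5 + 13/12 = 1577/60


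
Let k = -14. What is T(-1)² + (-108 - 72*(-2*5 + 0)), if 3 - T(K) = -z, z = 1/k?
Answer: 121633/196 ≈ 620.58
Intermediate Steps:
z = -1/14 (z = 1/(-14) = -1/14 ≈ -0.071429)
T(K) = 41/14 (T(K) = 3 - (-1)*(-1)/14 = 3 - 1*1/14 = 3 - 1/14 = 41/14)
T(-1)² + (-108 - 72*(-2*5 + 0)) = (41/14)² + (-108 - 72*(-2*5 + 0)) = 1681/196 + (-108 - 72*(-10 + 0)) = 1681/196 + (-108 - 72*(-10)) = 1681/196 + (-108 + 720) = 1681/196 + 612 = 121633/196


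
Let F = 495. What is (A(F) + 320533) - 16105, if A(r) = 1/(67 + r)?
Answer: 171088537/562 ≈ 3.0443e+5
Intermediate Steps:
(A(F) + 320533) - 16105 = (1/(67 + 495) + 320533) - 16105 = (1/562 + 320533) - 16105 = 180139547/562 - 16105 = 171088537/562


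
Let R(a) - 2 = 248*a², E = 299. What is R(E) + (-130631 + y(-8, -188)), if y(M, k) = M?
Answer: 22040811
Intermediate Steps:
R(a) = 2 + 248*a²
R(E) + (-130631 + y(-8, -188)) = (2 + 248*299²) + (-130631 - 8) = (2 + 248*89401) - 130639 = (2 + 22171448) - 130639 = 22171450 - 130639 = 22040811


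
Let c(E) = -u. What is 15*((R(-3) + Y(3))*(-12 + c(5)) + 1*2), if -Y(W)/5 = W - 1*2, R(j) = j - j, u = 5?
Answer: 1305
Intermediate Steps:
R(j) = 0
Y(W) = 10 - 5*W (Y(W) = -5*(W - 1*2) = -5*(W - 2) = -5*(-2 + W) = 10 - 5*W)
c(E) = -5 (c(E) = -1*5 = -5)
15*((R(-3) + Y(3))*(-12 + c(5)) + 1*2) = 15*((0 + (10 - 5*3))*(-12 - 5) + 1*2) = 15*((0 + (10 - 15))*(-17) + 2) = 15*((0 - 5)*(-17) + 2) = 15*(-5*(-17) + 2) = 15*(85 + 2) = 15*87 = 1305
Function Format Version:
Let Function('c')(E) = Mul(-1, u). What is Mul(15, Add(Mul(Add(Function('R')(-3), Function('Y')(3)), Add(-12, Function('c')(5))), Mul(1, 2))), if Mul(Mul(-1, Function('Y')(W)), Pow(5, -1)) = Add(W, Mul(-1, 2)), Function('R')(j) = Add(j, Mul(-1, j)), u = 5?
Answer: 1305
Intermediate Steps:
Function('R')(j) = 0
Function('Y')(W) = Add(10, Mul(-5, W)) (Function('Y')(W) = Mul(-5, Add(W, Mul(-1, 2))) = Mul(-5, Add(W, -2)) = Mul(-5, Add(-2, W)) = Add(10, Mul(-5, W)))
Function('c')(E) = -5 (Function('c')(E) = Mul(-1, 5) = -5)
Mul(15, Add(Mul(Add(Function('R')(-3), Function('Y')(3)), Add(-12, Function('c')(5))), Mul(1, 2))) = Mul(15, Add(Mul(Add(0, Add(10, Mul(-5, 3))), Add(-12, -5)), Mul(1, 2))) = Mul(15, Add(Mul(Add(0, Add(10, -15)), -17), 2)) = Mul(15, Add(Mul(Add(0, -5), -17), 2)) = Mul(15, Add(Mul(-5, -17), 2)) = Mul(15, Add(85, 2)) = Mul(15, 87) = 1305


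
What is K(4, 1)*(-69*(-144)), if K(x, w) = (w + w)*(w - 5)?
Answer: -79488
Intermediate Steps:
K(x, w) = 2*w*(-5 + w) (K(x, w) = (2*w)*(-5 + w) = 2*w*(-5 + w))
K(4, 1)*(-69*(-144)) = (2*1*(-5 + 1))*(-69*(-144)) = (2*1*(-4))*9936 = -8*9936 = -79488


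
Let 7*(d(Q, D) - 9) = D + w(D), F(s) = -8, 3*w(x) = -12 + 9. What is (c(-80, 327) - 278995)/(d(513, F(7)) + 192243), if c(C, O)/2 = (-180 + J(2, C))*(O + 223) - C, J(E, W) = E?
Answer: -664489/269151 ≈ -2.4688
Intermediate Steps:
w(x) = -1 (w(x) = (-12 + 9)/3 = (⅓)*(-3) = -1)
c(C, O) = -79388 - 356*O - 2*C (c(C, O) = 2*((-180 + 2)*(O + 223) - C) = 2*(-178*(223 + O) - C) = 2*((-39694 - 178*O) - C) = 2*(-39694 - C - 178*O) = -79388 - 356*O - 2*C)
d(Q, D) = 62/7 + D/7 (d(Q, D) = 9 + (D - 1)/7 = 9 + (-1 + D)/7 = 9 + (-⅐ + D/7) = 62/7 + D/7)
(c(-80, 327) - 278995)/(d(513, F(7)) + 192243) = ((-79388 - 356*327 - 2*(-80)) - 278995)/((62/7 + (⅐)*(-8)) + 192243) = ((-79388 - 116412 + 160) - 278995)/((62/7 - 8/7) + 192243) = (-195640 - 278995)/(54/7 + 192243) = -474635/1345755/7 = -474635*7/1345755 = -664489/269151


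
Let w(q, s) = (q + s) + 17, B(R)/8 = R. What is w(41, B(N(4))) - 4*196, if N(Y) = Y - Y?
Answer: -726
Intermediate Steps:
N(Y) = 0
B(R) = 8*R
w(q, s) = 17 + q + s
w(41, B(N(4))) - 4*196 = (17 + 41 + 8*0) - 4*196 = (17 + 41 + 0) - 1*784 = 58 - 784 = -726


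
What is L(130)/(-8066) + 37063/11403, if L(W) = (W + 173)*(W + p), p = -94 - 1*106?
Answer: 270403894/45988299 ≈ 5.8798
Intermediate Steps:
p = -200 (p = -94 - 106 = -200)
L(W) = (-200 + W)*(173 + W) (L(W) = (W + 173)*(W - 200) = (173 + W)*(-200 + W) = (-200 + W)*(173 + W))
L(130)/(-8066) + 37063/11403 = (-34600 + 130**2 - 27*130)/(-8066) + 37063/11403 = (-34600 + 16900 - 3510)*(-1/8066) + 37063*(1/11403) = -21210*(-1/8066) + 37063/11403 = 10605/4033 + 37063/11403 = 270403894/45988299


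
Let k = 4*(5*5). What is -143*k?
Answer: -14300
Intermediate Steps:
k = 100 (k = 4*25 = 100)
-143*k = -143*100 = -14300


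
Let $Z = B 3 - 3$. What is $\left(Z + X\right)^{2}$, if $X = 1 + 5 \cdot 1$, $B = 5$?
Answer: $324$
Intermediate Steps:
$X = 6$ ($X = 1 + 5 = 6$)
$Z = 12$ ($Z = 5 \cdot 3 - 3 = 15 - 3 = 12$)
$\left(Z + X\right)^{2} = \left(12 + 6\right)^{2} = 18^{2} = 324$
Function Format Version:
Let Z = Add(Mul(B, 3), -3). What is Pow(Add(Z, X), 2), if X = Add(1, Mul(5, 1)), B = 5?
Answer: 324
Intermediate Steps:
X = 6 (X = Add(1, 5) = 6)
Z = 12 (Z = Add(Mul(5, 3), -3) = Add(15, -3) = 12)
Pow(Add(Z, X), 2) = Pow(Add(12, 6), 2) = Pow(18, 2) = 324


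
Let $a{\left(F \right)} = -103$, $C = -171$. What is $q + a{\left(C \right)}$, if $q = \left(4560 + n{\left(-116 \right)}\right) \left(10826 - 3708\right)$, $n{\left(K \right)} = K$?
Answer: $31632289$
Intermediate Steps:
$q = 31632392$ ($q = \left(4560 - 116\right) \left(10826 - 3708\right) = 4444 \cdot 7118 = 31632392$)
$q + a{\left(C \right)} = 31632392 - 103 = 31632289$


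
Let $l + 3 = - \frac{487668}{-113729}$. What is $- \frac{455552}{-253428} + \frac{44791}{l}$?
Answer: $\frac{107586499469417}{3093532239} \approx 34778.0$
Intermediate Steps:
$l = \frac{146481}{113729}$ ($l = -3 - \frac{487668}{-113729} = -3 - - \frac{487668}{113729} = -3 + \frac{487668}{113729} = \frac{146481}{113729} \approx 1.288$)
$- \frac{455552}{-253428} + \frac{44791}{l} = - \frac{455552}{-253428} + \frac{44791}{\frac{146481}{113729}} = \left(-455552\right) \left(- \frac{1}{253428}\right) + 44791 \cdot \frac{113729}{146481} = \frac{113888}{63357} + \frac{5094035639}{146481} = \frac{107586499469417}{3093532239}$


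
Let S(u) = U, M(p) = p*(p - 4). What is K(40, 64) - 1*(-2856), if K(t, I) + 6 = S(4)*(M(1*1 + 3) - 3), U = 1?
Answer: 2847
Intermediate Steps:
M(p) = p*(-4 + p)
S(u) = 1
K(t, I) = -9 (K(t, I) = -6 + 1*((1*1 + 3)*(-4 + (1*1 + 3)) - 3) = -6 + 1*((1 + 3)*(-4 + (1 + 3)) - 3) = -6 + 1*(4*(-4 + 4) - 3) = -6 + 1*(4*0 - 3) = -6 + 1*(0 - 3) = -6 + 1*(-3) = -6 - 3 = -9)
K(40, 64) - 1*(-2856) = -9 - 1*(-2856) = -9 + 2856 = 2847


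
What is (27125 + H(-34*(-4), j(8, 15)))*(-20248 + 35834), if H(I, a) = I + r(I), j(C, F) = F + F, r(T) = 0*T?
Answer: 424889946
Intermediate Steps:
r(T) = 0
j(C, F) = 2*F
H(I, a) = I (H(I, a) = I + 0 = I)
(27125 + H(-34*(-4), j(8, 15)))*(-20248 + 35834) = (27125 - 34*(-4))*(-20248 + 35834) = (27125 + 136)*15586 = 27261*15586 = 424889946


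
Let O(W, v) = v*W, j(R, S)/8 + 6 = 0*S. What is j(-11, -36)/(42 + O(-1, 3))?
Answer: -16/13 ≈ -1.2308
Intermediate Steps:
j(R, S) = -48 (j(R, S) = -48 + 8*(0*S) = -48 + 8*0 = -48 + 0 = -48)
O(W, v) = W*v
j(-11, -36)/(42 + O(-1, 3)) = -48/(42 - 1*3) = -48/(42 - 3) = -48/39 = (1/39)*(-48) = -16/13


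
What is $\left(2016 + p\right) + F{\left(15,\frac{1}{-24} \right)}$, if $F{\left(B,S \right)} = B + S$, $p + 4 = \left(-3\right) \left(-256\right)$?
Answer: $\frac{67079}{24} \approx 2795.0$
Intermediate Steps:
$p = 764$ ($p = -4 - -768 = -4 + 768 = 764$)
$\left(2016 + p\right) + F{\left(15,\frac{1}{-24} \right)} = \left(2016 + 764\right) + \left(15 + \frac{1}{-24}\right) = 2780 + \left(15 - \frac{1}{24}\right) = 2780 + \frac{359}{24} = \frac{67079}{24}$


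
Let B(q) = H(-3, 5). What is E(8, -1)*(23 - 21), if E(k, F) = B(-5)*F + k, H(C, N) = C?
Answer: 22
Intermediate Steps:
B(q) = -3
E(k, F) = k - 3*F (E(k, F) = -3*F + k = k - 3*F)
E(8, -1)*(23 - 21) = (8 - 3*(-1))*(23 - 21) = (8 + 3)*2 = 11*2 = 22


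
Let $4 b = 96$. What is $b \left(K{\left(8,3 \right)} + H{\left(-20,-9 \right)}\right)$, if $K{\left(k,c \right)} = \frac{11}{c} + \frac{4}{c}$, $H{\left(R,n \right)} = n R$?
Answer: $4440$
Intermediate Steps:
$b = 24$ ($b = \frac{1}{4} \cdot 96 = 24$)
$H{\left(R,n \right)} = R n$
$K{\left(k,c \right)} = \frac{15}{c}$
$b \left(K{\left(8,3 \right)} + H{\left(-20,-9 \right)}\right) = 24 \left(\frac{15}{3} - -180\right) = 24 \left(15 \cdot \frac{1}{3} + 180\right) = 24 \left(5 + 180\right) = 24 \cdot 185 = 4440$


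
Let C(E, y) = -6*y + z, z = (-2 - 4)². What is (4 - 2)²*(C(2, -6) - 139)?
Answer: -268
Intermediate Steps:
z = 36 (z = (-6)² = 36)
C(E, y) = 36 - 6*y (C(E, y) = -6*y + 36 = 36 - 6*y)
(4 - 2)²*(C(2, -6) - 139) = (4 - 2)²*((36 - 6*(-6)) - 139) = 2²*((36 + 36) - 139) = 4*(72 - 139) = 4*(-67) = -268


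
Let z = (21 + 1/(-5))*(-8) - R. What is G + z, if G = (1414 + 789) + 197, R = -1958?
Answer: 20958/5 ≈ 4191.6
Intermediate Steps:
G = 2400 (G = 2203 + 197 = 2400)
z = 8958/5 (z = (21 + 1/(-5))*(-8) - 1*(-1958) = (21 - 1/5)*(-8) + 1958 = (104/5)*(-8) + 1958 = -832/5 + 1958 = 8958/5 ≈ 1791.6)
G + z = 2400 + 8958/5 = 20958/5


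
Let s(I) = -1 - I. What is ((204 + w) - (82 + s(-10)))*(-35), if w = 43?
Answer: -5460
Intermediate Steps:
((204 + w) - (82 + s(-10)))*(-35) = ((204 + 43) - (82 + (-1 - 1*(-10))))*(-35) = (247 - (82 + (-1 + 10)))*(-35) = (247 - (82 + 9))*(-35) = (247 - 1*91)*(-35) = (247 - 91)*(-35) = 156*(-35) = -5460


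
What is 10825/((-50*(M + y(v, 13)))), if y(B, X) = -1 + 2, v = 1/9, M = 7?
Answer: -433/16 ≈ -27.063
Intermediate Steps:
v = 1/9 ≈ 0.11111
y(B, X) = 1
10825/((-50*(M + y(v, 13)))) = 10825/((-50*(7 + 1))) = 10825/((-50*8)) = 10825/(-400) = 10825*(-1/400) = -433/16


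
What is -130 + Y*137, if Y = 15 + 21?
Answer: 4802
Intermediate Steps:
Y = 36
-130 + Y*137 = -130 + 36*137 = -130 + 4932 = 4802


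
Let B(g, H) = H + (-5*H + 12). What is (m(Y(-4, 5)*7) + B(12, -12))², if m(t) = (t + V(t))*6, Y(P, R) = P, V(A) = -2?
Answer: 14400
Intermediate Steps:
B(g, H) = 12 - 4*H (B(g, H) = H + (12 - 5*H) = 12 - 4*H)
m(t) = -12 + 6*t (m(t) = (t - 2)*6 = (-2 + t)*6 = -12 + 6*t)
(m(Y(-4, 5)*7) + B(12, -12))² = ((-12 + 6*(-4*7)) + (12 - 4*(-12)))² = ((-12 + 6*(-28)) + (12 + 48))² = ((-12 - 168) + 60)² = (-180 + 60)² = (-120)² = 14400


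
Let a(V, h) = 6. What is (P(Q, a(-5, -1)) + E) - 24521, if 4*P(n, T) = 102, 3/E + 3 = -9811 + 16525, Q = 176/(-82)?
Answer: -109592865/4474 ≈ -24496.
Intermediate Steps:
Q = -88/41 (Q = 176*(-1/82) = -88/41 ≈ -2.1463)
E = 1/2237 (E = 3/(-3 + (-9811 + 16525)) = 3/(-3 + 6714) = 3/6711 = 3*(1/6711) = 1/2237 ≈ 0.00044703)
P(n, T) = 51/2 (P(n, T) = (1/4)*102 = 51/2)
(P(Q, a(-5, -1)) + E) - 24521 = (51/2 + 1/2237) - 24521 = 114089/4474 - 24521 = -109592865/4474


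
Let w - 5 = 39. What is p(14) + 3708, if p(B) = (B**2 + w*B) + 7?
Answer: 4527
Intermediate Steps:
w = 44 (w = 5 + 39 = 44)
p(B) = 7 + B**2 + 44*B (p(B) = (B**2 + 44*B) + 7 = 7 + B**2 + 44*B)
p(14) + 3708 = (7 + 14**2 + 44*14) + 3708 = (7 + 196 + 616) + 3708 = 819 + 3708 = 4527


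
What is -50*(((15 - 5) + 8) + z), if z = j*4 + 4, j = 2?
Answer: -1500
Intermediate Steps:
z = 12 (z = 2*4 + 4 = 8 + 4 = 12)
-50*(((15 - 5) + 8) + z) = -50*(((15 - 5) + 8) + 12) = -50*((10 + 8) + 12) = -50*(18 + 12) = -50*30 = -1500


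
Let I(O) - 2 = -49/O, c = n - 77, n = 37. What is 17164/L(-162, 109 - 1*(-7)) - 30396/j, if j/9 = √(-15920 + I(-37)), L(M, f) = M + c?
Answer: -8582/101 + 10132*I*√21789929/1766751 ≈ -84.97 + 26.77*I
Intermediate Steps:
c = -40 (c = 37 - 77 = -40)
L(M, f) = -40 + M (L(M, f) = M - 40 = -40 + M)
I(O) = 2 - 49/O
j = 9*I*√21789929/37 (j = 9*√(-15920 + (2 - 49/(-37))) = 9*√(-15920 + (2 - 49*(-1/37))) = 9*√(-15920 + (2 + 49/37)) = 9*√(-15920 + 123/37) = 9*√(-588917/37) = 9*(I*√21789929/37) = 9*I*√21789929/37 ≈ 1135.5*I)
17164/L(-162, 109 - 1*(-7)) - 30396/j = 17164/(-40 - 162) - 30396*(-I*√21789929/5300253) = 17164/(-202) - (-10132)*I*√21789929/1766751 = 17164*(-1/202) + 10132*I*√21789929/1766751 = -8582/101 + 10132*I*√21789929/1766751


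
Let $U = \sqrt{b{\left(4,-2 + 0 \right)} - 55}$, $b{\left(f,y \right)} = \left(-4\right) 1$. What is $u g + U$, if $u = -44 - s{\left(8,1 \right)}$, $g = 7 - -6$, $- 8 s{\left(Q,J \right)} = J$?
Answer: $- \frac{4563}{8} + i \sqrt{59} \approx -570.38 + 7.6811 i$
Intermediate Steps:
$s{\left(Q,J \right)} = - \frac{J}{8}$
$g = 13$ ($g = 7 + 6 = 13$)
$b{\left(f,y \right)} = -4$
$U = i \sqrt{59}$ ($U = \sqrt{-4 - 55} = \sqrt{-59} = i \sqrt{59} \approx 7.6811 i$)
$u = - \frac{351}{8}$ ($u = -44 - \left(- \frac{1}{8}\right) 1 = -44 - - \frac{1}{8} = -44 + \frac{1}{8} = - \frac{351}{8} \approx -43.875$)
$u g + U = \left(- \frac{351}{8}\right) 13 + i \sqrt{59} = - \frac{4563}{8} + i \sqrt{59}$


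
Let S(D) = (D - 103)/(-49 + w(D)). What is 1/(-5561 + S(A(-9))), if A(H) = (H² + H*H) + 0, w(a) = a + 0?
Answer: -113/628334 ≈ -0.00017984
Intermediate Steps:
w(a) = a
A(H) = 2*H² (A(H) = (H² + H²) + 0 = 2*H² + 0 = 2*H²)
S(D) = (-103 + D)/(-49 + D) (S(D) = (D - 103)/(-49 + D) = (-103 + D)/(-49 + D))
1/(-5561 + S(A(-9))) = 1/(-5561 + (-103 + 2*(-9)²)/(-49 + 2*(-9)²)) = 1/(-5561 + (-103 + 2*81)/(-49 + 2*81)) = 1/(-5561 + (-103 + 162)/(-49 + 162)) = 1/(-5561 + 59/113) = 1/(-628334/113) = -113/628334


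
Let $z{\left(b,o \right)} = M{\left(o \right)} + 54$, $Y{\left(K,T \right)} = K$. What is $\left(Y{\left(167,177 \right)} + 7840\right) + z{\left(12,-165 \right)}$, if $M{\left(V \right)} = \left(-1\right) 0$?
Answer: $8061$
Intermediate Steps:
$M{\left(V \right)} = 0$
$z{\left(b,o \right)} = 54$ ($z{\left(b,o \right)} = 0 + 54 = 54$)
$\left(Y{\left(167,177 \right)} + 7840\right) + z{\left(12,-165 \right)} = \left(167 + 7840\right) + 54 = 8007 + 54 = 8061$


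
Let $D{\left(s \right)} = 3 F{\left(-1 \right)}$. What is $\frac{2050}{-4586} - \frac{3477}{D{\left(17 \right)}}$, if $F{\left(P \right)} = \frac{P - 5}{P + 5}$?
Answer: $\frac{5312099}{6879} \approx 772.22$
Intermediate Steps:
$F{\left(P \right)} = \frac{-5 + P}{5 + P}$
$D{\left(s \right)} = - \frac{9}{2}$ ($D{\left(s \right)} = 3 \frac{-5 - 1}{5 - 1} = 3 \cdot \frac{1}{4} \left(-6\right) = 3 \left(- \frac{3}{2}\right) = - \frac{9}{2}$)
$\frac{2050}{-4586} - \frac{3477}{D{\left(17 \right)}} = \frac{2050}{-4586} - \frac{3477}{- \frac{9}{2}} = 2050 \left(- \frac{1}{4586}\right) - - \frac{2318}{3} = - \frac{1025}{2293} + \frac{2318}{3} = \frac{5312099}{6879}$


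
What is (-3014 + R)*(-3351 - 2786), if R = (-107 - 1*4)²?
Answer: -57117059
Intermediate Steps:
R = 12321 (R = (-107 - 4)² = (-111)² = 12321)
(-3014 + R)*(-3351 - 2786) = (-3014 + 12321)*(-3351 - 2786) = 9307*(-6137) = -57117059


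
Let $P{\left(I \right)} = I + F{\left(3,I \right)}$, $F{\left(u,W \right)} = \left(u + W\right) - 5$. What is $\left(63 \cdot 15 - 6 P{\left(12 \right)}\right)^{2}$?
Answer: $660969$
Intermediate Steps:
$F{\left(u,W \right)} = -5 + W + u$ ($F{\left(u,W \right)} = \left(W + u\right) - 5 = -5 + W + u$)
$P{\left(I \right)} = -2 + 2 I$ ($P{\left(I \right)} = I + \left(-5 + I + 3\right) = I + \left(-2 + I\right) = -2 + 2 I$)
$\left(63 \cdot 15 - 6 P{\left(12 \right)}\right)^{2} = \left(63 \cdot 15 - 6 \left(-2 + 2 \cdot 12\right)\right)^{2} = \left(945 - 6 \left(-2 + 24\right)\right)^{2} = \left(945 - 132\right)^{2} = 813^{2} = 660969$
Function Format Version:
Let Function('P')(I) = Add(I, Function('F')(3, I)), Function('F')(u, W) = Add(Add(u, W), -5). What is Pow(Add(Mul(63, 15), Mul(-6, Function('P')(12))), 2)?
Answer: 660969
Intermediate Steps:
Function('F')(u, W) = Add(-5, W, u) (Function('F')(u, W) = Add(Add(W, u), -5) = Add(-5, W, u))
Function('P')(I) = Add(-2, Mul(2, I)) (Function('P')(I) = Add(I, Add(-5, I, 3)) = Add(I, Add(-2, I)) = Add(-2, Mul(2, I)))
Pow(Add(Mul(63, 15), Mul(-6, Function('P')(12))), 2) = Pow(Add(Mul(63, 15), Mul(-6, Add(-2, Mul(2, 12)))), 2) = Pow(Add(945, Mul(-6, Add(-2, 24))), 2) = Pow(Add(945, Mul(-6, 22)), 2) = Pow(Add(945, -132), 2) = Pow(813, 2) = 660969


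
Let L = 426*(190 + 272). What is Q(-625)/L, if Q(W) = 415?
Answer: 415/196812 ≈ 0.0021086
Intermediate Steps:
L = 196812 (L = 426*462 = 196812)
Q(-625)/L = 415/196812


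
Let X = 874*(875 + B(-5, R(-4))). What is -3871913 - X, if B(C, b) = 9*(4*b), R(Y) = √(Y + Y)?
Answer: -4636663 - 62928*I*√2 ≈ -4.6367e+6 - 88994.0*I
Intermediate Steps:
R(Y) = √2*√Y (R(Y) = √(2*Y) = √2*√Y)
B(C, b) = 36*b
X = 764750 + 62928*I*√2 (X = 874*(875 + 36*(√2*√(-4))) = 874*(875 + 36*(√2*(2*I))) = 874*(875 + 36*(2*I*√2)) = 874*(875 + 72*I*√2) = 764750 + 62928*I*√2 ≈ 7.6475e+5 + 88994.0*I)
-3871913 - X = -3871913 - (764750 + 62928*I*√2) = -3871913 + (-764750 - 62928*I*√2) = -4636663 - 62928*I*√2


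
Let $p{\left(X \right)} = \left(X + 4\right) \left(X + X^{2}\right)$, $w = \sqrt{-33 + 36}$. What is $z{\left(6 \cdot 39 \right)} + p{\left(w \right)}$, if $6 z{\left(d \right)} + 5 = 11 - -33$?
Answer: $\frac{43}{2} + 7 \sqrt{3} \approx 33.624$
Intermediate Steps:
$z{\left(d \right)} = \frac{13}{2}$ ($z{\left(d \right)} = - \frac{5}{6} + \frac{11 - -33}{6} = - \frac{5}{6} + \frac{11 + 33}{6} = - \frac{5}{6} + \frac{1}{6} \cdot 44 = - \frac{5}{6} + \frac{22}{3} = \frac{13}{2}$)
$w = \sqrt{3} \approx 1.732$
$p{\left(X \right)} = \left(4 + X\right) \left(X + X^{2}\right)$
$z{\left(6 \cdot 39 \right)} + p{\left(w \right)} = \frac{13}{2} + \sqrt{3} \left(4 + \left(\sqrt{3}\right)^{2} + 5 \sqrt{3}\right) = \frac{13}{2} + \sqrt{3} \left(4 + 3 + 5 \sqrt{3}\right) = \frac{13}{2} + \sqrt{3} \left(7 + 5 \sqrt{3}\right)$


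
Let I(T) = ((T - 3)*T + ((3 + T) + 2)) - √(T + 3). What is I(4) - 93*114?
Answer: -10589 - √7 ≈ -10592.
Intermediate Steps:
I(T) = 5 + T - √(3 + T) + T*(-3 + T) (I(T) = ((-3 + T)*T + (5 + T)) - √(3 + T) = (T*(-3 + T) + (5 + T)) - √(3 + T) = (5 + T + T*(-3 + T)) - √(3 + T) = 5 + T - √(3 + T) + T*(-3 + T))
I(4) - 93*114 = (5 + 4² - √(3 + 4) - 2*4) - 93*114 = (5 + 16 - √7 - 8) - 10602 = (13 - √7) - 10602 = -10589 - √7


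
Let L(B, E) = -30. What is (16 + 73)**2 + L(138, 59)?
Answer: 7891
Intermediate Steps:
(16 + 73)**2 + L(138, 59) = (16 + 73)**2 - 30 = 89**2 - 30 = 7921 - 30 = 7891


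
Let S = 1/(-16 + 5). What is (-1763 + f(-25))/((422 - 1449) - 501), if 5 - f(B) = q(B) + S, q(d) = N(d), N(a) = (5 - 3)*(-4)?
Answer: 19249/16808 ≈ 1.1452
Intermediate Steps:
N(a) = -8 (N(a) = 2*(-4) = -8)
q(d) = -8
S = -1/11 (S = 1/(-11) = -1/11 ≈ -0.090909)
f(B) = 144/11 (f(B) = 5 - (-8 - 1/11) = 5 - 1*(-89/11) = 5 + 89/11 = 144/11)
(-1763 + f(-25))/((422 - 1449) - 501) = (-1763 + 144/11)/((422 - 1449) - 501) = -19249/(11*(-1027 - 501)) = -19249/11/(-1528) = -19249/11*(-1/1528) = 19249/16808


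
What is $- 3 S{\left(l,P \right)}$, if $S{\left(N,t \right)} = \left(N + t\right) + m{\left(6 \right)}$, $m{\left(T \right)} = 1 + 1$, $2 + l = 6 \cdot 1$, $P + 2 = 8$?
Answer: $-36$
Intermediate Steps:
$P = 6$ ($P = -2 + 8 = 6$)
$l = 4$ ($l = -2 + 6 \cdot 1 = -2 + 6 = 4$)
$m{\left(T \right)} = 2$
$S{\left(N,t \right)} = 2 + N + t$ ($S{\left(N,t \right)} = \left(N + t\right) + 2 = 2 + N + t$)
$- 3 S{\left(l,P \right)} = - 3 \left(2 + 4 + 6\right) = \left(-3\right) 12 = -36$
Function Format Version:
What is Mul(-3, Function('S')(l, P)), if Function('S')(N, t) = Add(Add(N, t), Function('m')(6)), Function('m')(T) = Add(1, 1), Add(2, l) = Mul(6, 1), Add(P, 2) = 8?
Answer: -36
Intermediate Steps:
P = 6 (P = Add(-2, 8) = 6)
l = 4 (l = Add(-2, Mul(6, 1)) = Add(-2, 6) = 4)
Function('m')(T) = 2
Function('S')(N, t) = Add(2, N, t) (Function('S')(N, t) = Add(Add(N, t), 2) = Add(2, N, t))
Mul(-3, Function('S')(l, P)) = Mul(-3, Add(2, 4, 6)) = Mul(-3, 12) = -36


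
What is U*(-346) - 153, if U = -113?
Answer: 38945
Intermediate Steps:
U*(-346) - 153 = -113*(-346) - 153 = 39098 - 153 = 38945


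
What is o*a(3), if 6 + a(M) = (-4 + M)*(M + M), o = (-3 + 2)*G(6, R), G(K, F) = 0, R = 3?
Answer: 0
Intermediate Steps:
o = 0 (o = (-3 + 2)*0 = -1*0 = 0)
a(M) = -6 + 2*M*(-4 + M) (a(M) = -6 + (-4 + M)*(M + M) = -6 + (-4 + M)*(2*M) = -6 + 2*M*(-4 + M))
o*a(3) = 0*(-6 - 8*3 + 2*3²) = 0*(-6 - 24 + 2*9) = 0*(-6 - 24 + 18) = 0*(-12) = 0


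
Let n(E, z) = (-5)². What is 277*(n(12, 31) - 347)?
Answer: -89194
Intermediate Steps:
n(E, z) = 25
277*(n(12, 31) - 347) = 277*(25 - 347) = 277*(-322) = -89194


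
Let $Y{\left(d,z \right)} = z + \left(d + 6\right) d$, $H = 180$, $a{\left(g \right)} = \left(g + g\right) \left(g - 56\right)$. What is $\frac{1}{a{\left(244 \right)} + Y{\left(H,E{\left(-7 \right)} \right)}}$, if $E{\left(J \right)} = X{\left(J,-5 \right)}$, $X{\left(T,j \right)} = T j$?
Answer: $\frac{1}{125259} \approx 7.9835 \cdot 10^{-6}$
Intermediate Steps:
$E{\left(J \right)} = - 5 J$ ($E{\left(J \right)} = J \left(-5\right) = - 5 J$)
$a{\left(g \right)} = 2 g \left(-56 + g\right)$
$Y{\left(d,z \right)} = z + d \left(6 + d\right)$ ($Y{\left(d,z \right)} = z + \left(6 + d\right) d = z + d \left(6 + d\right)$)
$\frac{1}{a{\left(244 \right)} + Y{\left(H,E{\left(-7 \right)} \right)}} = \frac{1}{2 \cdot 244 \left(-56 + 244\right) + \left(\left(-5\right) \left(-7\right) + 180^{2} + 6 \cdot 180\right)} = \frac{1}{2 \cdot 244 \cdot 188 + \left(35 + 32400 + 1080\right)} = \frac{1}{91744 + 33515} = \frac{1}{125259}$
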